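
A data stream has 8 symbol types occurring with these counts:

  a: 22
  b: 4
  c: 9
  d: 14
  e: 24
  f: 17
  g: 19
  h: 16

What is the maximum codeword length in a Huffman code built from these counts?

4

Merge the two lowest-weight nodes at each step:
merge b(4) and c(9): 13
merge 13 and d(14): 27
merge h(16) and f(17): 33
merge g(19) and a(22): 41
merge e(24) and 27: 51
merge 33 and 41: 74
merge 51 and 74: 125
The rarest symbols sit at the bottom; the longest codeword is 4 bits.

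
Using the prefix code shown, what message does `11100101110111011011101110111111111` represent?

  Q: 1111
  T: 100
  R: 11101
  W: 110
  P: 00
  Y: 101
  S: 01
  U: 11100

UYWRYWRQQ

Read left to right; each codeword is recognised as soon as it completes (prefix code):
  11100→U | 101→Y | 110→W | 11101→R | 101→Y | 110→W | 11101→R | 1111→Q | 1111→Q
Decoded message: UYWRYWRQQ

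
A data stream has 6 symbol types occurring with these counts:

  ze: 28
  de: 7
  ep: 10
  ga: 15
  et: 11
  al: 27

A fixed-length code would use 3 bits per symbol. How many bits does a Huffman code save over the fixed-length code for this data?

55

Fixed-length: 3 bits × 98 symbols = 294 bits.
Huffman merges:
merge de(7) and ep(10): 17
merge et(11) and ga(15): 26
merge 17 and 26: 43
merge al(27) and ze(28): 55
merge 43 and 55: 98
Huffman total = 17 + 26 + 43 + 55 + 98 = 239 bits.
Saving = 294 − 239 = 55 bits.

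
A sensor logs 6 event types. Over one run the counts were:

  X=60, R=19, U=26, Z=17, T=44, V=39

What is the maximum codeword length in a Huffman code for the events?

Merge the two lowest-weight nodes at each step:
merge Z(17) and R(19): 36
merge U(26) and 36: 62
merge V(39) and T(44): 83
merge X(60) and 62: 122
merge 83 and 122: 205
The first pair merged (Z, R) ends up deepest, at depth 4.

4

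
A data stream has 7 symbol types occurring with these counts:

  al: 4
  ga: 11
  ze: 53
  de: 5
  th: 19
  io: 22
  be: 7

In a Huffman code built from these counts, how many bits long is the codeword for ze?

1

Build the tree from the bottom:
combine al(4), de(5) → 9
combine be(7), 9 → 16
combine ga(11), 16 → 27
combine th(19), io(22) → 41
combine 27, 41 → 68
combine ze(53), 68 → 121
ze is merged only at the final step, so code length = 1.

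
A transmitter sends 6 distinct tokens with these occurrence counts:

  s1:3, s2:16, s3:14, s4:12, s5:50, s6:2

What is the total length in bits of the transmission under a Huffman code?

Build the Huffman tree bottom-up:
s6(2) + s1(3) → 5
5 + s4(12) → 17
s3(14) + s2(16) → 30
17 + 30 → 47
47 + s5(50) → 97
Each symbol's bit-cost is frequency × depth; summing gives 196 bits (equivalently 5 + 17 + 30 + 47 + 97).

196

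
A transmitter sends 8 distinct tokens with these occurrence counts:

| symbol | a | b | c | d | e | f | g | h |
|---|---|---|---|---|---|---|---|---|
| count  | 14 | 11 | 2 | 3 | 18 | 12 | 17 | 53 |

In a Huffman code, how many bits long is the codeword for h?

Huffman merges, smallest pair first:
merge c(2) and d(3): 5
merge 5 and b(11): 16
merge f(12) and a(14): 26
merge 16 and g(17): 33
merge e(18) and 26: 44
merge 33 and 44: 77
merge h(53) and 77: 130
h is merged only at the final step, so code length = 1.

1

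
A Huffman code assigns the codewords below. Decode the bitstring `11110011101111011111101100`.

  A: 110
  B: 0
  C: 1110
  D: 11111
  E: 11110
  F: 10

EBCEDFAB

Read left to right; each codeword is recognised as soon as it completes (prefix code):
  11110→E | 0→B | 1110→C | 11110→E | 11111→D | 10→F | 110→A | 0→B
Decoded message: EBCEDFAB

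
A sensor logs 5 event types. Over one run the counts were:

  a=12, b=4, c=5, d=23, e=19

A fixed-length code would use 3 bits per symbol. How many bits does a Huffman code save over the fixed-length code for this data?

Fixed-length: 3 bits × 63 symbols = 189 bits.
Huffman merges:
merge b(4) and c(5): 9
merge 9 and a(12): 21
merge e(19) and 21: 40
merge d(23) and 40: 63
Huffman total = 9 + 21 + 40 + 63 = 133 bits.
Saving = 189 − 133 = 56 bits.

56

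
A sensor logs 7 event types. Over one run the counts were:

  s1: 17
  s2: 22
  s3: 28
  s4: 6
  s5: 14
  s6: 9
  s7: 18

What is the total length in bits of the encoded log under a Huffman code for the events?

307

Merge the two smallest weights repeatedly:
combine s4(6), s6(9) → 15
combine s5(14), 15 → 29
combine s1(17), s7(18) → 35
combine s2(22), s3(28) → 50
combine 29, 35 → 64
combine 50, 64 → 114
Total encoded bits = sum of merged weights = 15 + 29 + 35 + 50 + 64 + 114 = 307.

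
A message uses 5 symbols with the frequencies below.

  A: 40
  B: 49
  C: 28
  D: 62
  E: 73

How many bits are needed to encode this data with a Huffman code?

572

Greedily combine the two least-frequent nodes:
merge C(28) and A(40): 68
merge B(49) and D(62): 111
merge 68 and E(73): 141
merge 111 and 141: 252
Each symbol's bit-cost is frequency × depth; summing gives 572 bits (equivalently 68 + 111 + 141 + 252).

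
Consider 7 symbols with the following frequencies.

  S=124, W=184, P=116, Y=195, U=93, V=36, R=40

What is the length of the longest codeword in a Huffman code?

Merge the two lowest-weight nodes at each step:
combine V(36), R(40) → 76
combine 76, U(93) → 169
combine P(116), S(124) → 240
combine 169, W(184) → 353
combine Y(195), 240 → 435
combine 353, 435 → 788
Maximum depth reached is 4.

4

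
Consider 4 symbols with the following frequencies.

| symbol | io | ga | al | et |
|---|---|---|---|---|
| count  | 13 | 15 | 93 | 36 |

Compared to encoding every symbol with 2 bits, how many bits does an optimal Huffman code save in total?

65

Fixed-length: 2 bits × 157 symbols = 314 bits.
Huffman merges:
io(13) + ga(15) → 28
28 + et(36) → 64
64 + al(93) → 157
Huffman total = 28 + 64 + 157 = 249 bits.
Saving = 314 − 249 = 65 bits.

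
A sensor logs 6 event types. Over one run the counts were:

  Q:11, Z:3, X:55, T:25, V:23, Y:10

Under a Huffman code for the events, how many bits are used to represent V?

3

Huffman merges, smallest pair first:
combine Z(3), Y(10) → 13
combine Q(11), 13 → 24
combine V(23), 24 → 47
combine T(25), 47 → 72
combine X(55), 72 → 127
The subtree containing V is merged 3 times, so code length = 3.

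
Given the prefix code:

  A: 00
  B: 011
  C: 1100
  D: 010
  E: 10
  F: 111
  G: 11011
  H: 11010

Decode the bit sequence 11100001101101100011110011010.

Read left to right; each codeword is recognised as soon as it completes (prefix code):
  111→F | 00→A | 00→A | 11011→G | 011→B | 00→A | 011→B | 1100→C | 11010→H
Decoded message: FAAGBABCH

FAAGBABCH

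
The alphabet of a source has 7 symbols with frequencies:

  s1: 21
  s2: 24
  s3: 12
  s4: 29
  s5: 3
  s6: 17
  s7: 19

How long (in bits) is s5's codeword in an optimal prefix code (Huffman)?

4

Repeatedly merge the two smallest:
s5(3) + s3(12) → 15
15 + s6(17) → 32
s7(19) + s1(21) → 40
s2(24) + s4(29) → 53
32 + 40 → 72
53 + 72 → 125
s5 sits 4 levels below the root, so its codeword is 4 bits.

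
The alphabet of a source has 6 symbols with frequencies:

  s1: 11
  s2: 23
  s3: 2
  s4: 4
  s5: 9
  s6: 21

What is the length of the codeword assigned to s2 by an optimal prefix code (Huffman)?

Repeatedly merge the two smallest:
combine s3(2), s4(4) → 6
combine 6, s5(9) → 15
combine s1(11), 15 → 26
combine s6(21), s2(23) → 44
combine 26, 44 → 70
s2 sits 2 levels below the root, so its codeword is 2 bits.

2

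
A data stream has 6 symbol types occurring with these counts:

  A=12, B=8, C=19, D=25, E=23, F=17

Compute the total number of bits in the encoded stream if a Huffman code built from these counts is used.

Greedily combine the two least-frequent nodes:
combine B(8), A(12) → 20
combine F(17), C(19) → 36
combine 20, E(23) → 43
combine D(25), 36 → 61
combine 43, 61 → 104
Each symbol's bit-cost is frequency × depth; summing gives 264 bits (equivalently 20 + 36 + 43 + 61 + 104).

264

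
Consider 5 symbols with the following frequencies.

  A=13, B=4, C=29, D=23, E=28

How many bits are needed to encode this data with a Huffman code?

211

Greedily combine the two least-frequent nodes:
B(4) + A(13) → 17
17 + D(23) → 40
E(28) + C(29) → 57
40 + 57 → 97
Each symbol's bit-cost is frequency × depth; summing gives 211 bits (equivalently 17 + 40 + 57 + 97).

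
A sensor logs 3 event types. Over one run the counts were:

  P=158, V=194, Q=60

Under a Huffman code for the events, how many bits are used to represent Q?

2

Build the tree from the bottom:
Q(60) + P(158) → 218
V(194) + 218 → 412
Q sits 2 levels below the root, so its codeword is 2 bits.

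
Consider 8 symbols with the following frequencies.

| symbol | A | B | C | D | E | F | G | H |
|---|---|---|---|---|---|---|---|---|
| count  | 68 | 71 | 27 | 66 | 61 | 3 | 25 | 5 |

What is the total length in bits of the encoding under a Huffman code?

874

Merge the two smallest weights repeatedly:
F(3) + H(5) → 8
8 + G(25) → 33
C(27) + 33 → 60
60 + E(61) → 121
D(66) + A(68) → 134
B(71) + 121 → 192
134 + 192 → 326
Each symbol's bit-cost is frequency × depth; summing gives 874 bits (equivalently 8 + 33 + 60 + 121 + 134 + 192 + 326).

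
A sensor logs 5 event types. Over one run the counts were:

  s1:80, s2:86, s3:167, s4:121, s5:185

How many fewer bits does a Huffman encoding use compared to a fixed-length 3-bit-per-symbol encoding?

Fixed-length: 3 bits × 639 symbols = 1917 bits.
Huffman merges:
merge s1(80) and s2(86): 166
merge s4(121) and 166: 287
merge s3(167) and s5(185): 352
merge 287 and 352: 639
Huffman total = 166 + 287 + 352 + 639 = 1444 bits.
Saving = 1917 − 1444 = 473 bits.

473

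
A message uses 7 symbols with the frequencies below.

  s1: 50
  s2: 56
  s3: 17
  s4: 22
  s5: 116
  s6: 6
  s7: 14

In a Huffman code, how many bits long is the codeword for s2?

3

Build the tree from the bottom:
merge s6(6) and s7(14): 20
merge s3(17) and 20: 37
merge s4(22) and 37: 59
merge s1(50) and s2(56): 106
merge 59 and 106: 165
merge s5(116) and 165: 281
The subtree containing s2 is merged 3 times, so code length = 3.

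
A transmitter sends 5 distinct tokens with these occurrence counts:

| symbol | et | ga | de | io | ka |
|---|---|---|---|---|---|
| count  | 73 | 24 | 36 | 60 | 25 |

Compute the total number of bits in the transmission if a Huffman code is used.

Greedily combine the two least-frequent nodes:
ga(24) + ka(25) → 49
de(36) + 49 → 85
io(60) + et(73) → 133
85 + 133 → 218
The encoded length is the sum of every internal node's weight: 49 + 85 + 133 + 218 = 485 bits.

485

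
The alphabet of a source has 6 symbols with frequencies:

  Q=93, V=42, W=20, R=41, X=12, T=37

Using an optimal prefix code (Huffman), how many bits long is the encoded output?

Greedily combine the two least-frequent nodes:
X(12) + W(20) → 32
32 + T(37) → 69
R(41) + V(42) → 83
69 + 83 → 152
Q(93) + 152 → 245
The encoded length is the sum of every internal node's weight: 32 + 69 + 83 + 152 + 245 = 581 bits.

581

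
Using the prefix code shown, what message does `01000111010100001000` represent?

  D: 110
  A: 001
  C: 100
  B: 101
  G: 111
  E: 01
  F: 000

EFGEEFEF

Read left to right; each codeword is recognised as soon as it completes (prefix code):
  01→E | 000→F | 111→G | 01→E | 01→E | 000→F | 01→E | 000→F
Decoded message: EFGEEFEF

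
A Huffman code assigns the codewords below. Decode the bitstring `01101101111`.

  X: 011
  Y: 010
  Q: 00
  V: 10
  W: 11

Read left to right; each codeword is recognised as soon as it completes (prefix code):
  011→X | 011→X | 011→X | 11→W
Decoded message: XXXW

XXXW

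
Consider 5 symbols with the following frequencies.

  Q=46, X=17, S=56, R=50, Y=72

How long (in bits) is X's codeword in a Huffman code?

Build the tree from the bottom:
combine X(17), Q(46) → 63
combine R(50), S(56) → 106
combine 63, Y(72) → 135
combine 106, 135 → 241
X's leaf is at depth 3, giving a 3-bit codeword.

3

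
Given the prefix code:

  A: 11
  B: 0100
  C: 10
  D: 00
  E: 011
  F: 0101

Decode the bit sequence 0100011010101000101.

Read left to right; each codeword is recognised as soon as it completes (prefix code):
  0100→B | 011→E | 0101→F | 0100→B | 0101→F
Decoded message: BEFBF

BEFBF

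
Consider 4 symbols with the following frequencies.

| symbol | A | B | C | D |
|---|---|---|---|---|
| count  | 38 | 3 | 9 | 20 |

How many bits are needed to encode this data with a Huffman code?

Greedily combine the two least-frequent nodes:
combine B(3), C(9) → 12
combine 12, D(20) → 32
combine 32, A(38) → 70
Total encoded bits = sum of merged weights = 12 + 32 + 70 = 114.

114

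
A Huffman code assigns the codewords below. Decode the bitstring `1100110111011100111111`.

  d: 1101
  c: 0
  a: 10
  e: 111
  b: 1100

bddbee

Read left to right; each codeword is recognised as soon as it completes (prefix code):
  1100→b | 1101→d | 1101→d | 1100→b | 111→e | 111→e
Decoded message: bddbee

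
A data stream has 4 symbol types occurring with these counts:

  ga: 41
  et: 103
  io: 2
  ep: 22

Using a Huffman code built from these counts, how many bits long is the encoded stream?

257

Merge the two smallest weights repeatedly:
merge io(2) and ep(22): 24
merge 24 and ga(41): 65
merge 65 and et(103): 168
Each symbol's bit-cost is frequency × depth; summing gives 257 bits (equivalently 24 + 65 + 168).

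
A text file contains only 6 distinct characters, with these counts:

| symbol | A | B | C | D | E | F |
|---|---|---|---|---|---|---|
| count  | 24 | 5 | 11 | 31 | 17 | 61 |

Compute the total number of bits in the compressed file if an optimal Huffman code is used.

341

Greedily combine the two least-frequent nodes:
B(5) + C(11) → 16
16 + E(17) → 33
A(24) + D(31) → 55
33 + 55 → 88
F(61) + 88 → 149
Each symbol's bit-cost is frequency × depth; summing gives 341 bits (equivalently 16 + 33 + 55 + 88 + 149).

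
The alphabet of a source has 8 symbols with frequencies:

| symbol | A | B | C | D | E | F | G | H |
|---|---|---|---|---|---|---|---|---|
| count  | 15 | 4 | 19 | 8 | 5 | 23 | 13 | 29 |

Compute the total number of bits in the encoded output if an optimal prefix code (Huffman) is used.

322

Greedily combine the two least-frequent nodes:
merge B(4) and E(5): 9
merge D(8) and 9: 17
merge G(13) and A(15): 28
merge 17 and C(19): 36
merge F(23) and 28: 51
merge H(29) and 36: 65
merge 51 and 65: 116
The encoded length is the sum of every internal node's weight: 9 + 17 + 28 + 36 + 51 + 65 + 116 = 322 bits.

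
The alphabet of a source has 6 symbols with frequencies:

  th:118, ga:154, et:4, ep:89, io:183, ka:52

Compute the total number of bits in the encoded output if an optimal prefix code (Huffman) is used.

Greedily combine the two least-frequent nodes:
merge et(4) and ka(52): 56
merge 56 and ep(89): 145
merge th(118) and 145: 263
merge ga(154) and io(183): 337
merge 263 and 337: 600
The encoded length is the sum of every internal node's weight: 56 + 145 + 263 + 337 + 600 = 1401 bits.

1401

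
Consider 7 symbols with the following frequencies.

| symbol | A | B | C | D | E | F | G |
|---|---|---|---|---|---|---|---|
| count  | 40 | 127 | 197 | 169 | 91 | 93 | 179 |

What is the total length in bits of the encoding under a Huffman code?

2443

Merge the two smallest weights repeatedly:
combine A(40), E(91) → 131
combine F(93), B(127) → 220
combine 131, D(169) → 300
combine G(179), C(197) → 376
combine 220, 300 → 520
combine 376, 520 → 896
Total encoded bits = sum of merged weights = 131 + 220 + 300 + 376 + 520 + 896 = 2443.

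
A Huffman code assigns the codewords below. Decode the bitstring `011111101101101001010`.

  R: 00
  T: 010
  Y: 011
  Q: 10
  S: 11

YSSYYTTQ

Read left to right; each codeword is recognised as soon as it completes (prefix code):
  011→Y | 11→S | 11→S | 011→Y | 011→Y | 010→T | 010→T | 10→Q
Decoded message: YSSYYTTQ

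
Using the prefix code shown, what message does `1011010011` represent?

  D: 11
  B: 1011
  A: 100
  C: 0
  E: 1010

Read left to right; each codeword is recognised as soon as it completes (prefix code):
  1011→B | 0→C | 100→A | 11→D
Decoded message: BCAD

BCAD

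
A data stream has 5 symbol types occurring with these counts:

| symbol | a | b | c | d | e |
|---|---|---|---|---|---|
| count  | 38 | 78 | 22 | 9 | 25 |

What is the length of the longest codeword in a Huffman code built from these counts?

Merge the two lowest-weight nodes at each step:
merge d(9) and c(22): 31
merge e(25) and 31: 56
merge a(38) and 56: 94
merge b(78) and 94: 172
Maximum depth reached is 4.

4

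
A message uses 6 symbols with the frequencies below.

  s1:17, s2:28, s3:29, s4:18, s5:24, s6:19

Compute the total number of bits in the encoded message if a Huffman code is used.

348

Build the Huffman tree bottom-up:
combine s1(17), s4(18) → 35
combine s6(19), s5(24) → 43
combine s2(28), s3(29) → 57
combine 35, 43 → 78
combine 57, 78 → 135
The encoded length is the sum of every internal node's weight: 35 + 43 + 57 + 78 + 135 = 348 bits.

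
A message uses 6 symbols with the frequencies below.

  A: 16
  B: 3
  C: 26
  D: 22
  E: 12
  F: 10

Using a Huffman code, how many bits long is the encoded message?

216

Build the Huffman tree bottom-up:
combine B(3), F(10) → 13
combine E(12), 13 → 25
combine A(16), D(22) → 38
combine 25, C(26) → 51
combine 38, 51 → 89
Total encoded bits = sum of merged weights = 13 + 25 + 38 + 51 + 89 = 216.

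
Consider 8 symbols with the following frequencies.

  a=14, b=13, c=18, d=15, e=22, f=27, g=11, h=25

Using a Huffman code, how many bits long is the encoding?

432

Merge the two smallest weights repeatedly:
merge g(11) and b(13): 24
merge a(14) and d(15): 29
merge c(18) and e(22): 40
merge 24 and h(25): 49
merge f(27) and 29: 56
merge 40 and 49: 89
merge 56 and 89: 145
Total encoded bits = sum of merged weights = 24 + 29 + 40 + 49 + 56 + 89 + 145 = 432.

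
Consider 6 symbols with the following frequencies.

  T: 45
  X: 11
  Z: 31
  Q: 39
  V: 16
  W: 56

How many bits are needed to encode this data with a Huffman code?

Build the Huffman tree bottom-up:
combine X(11), V(16) → 27
combine 27, Z(31) → 58
combine Q(39), T(45) → 84
combine W(56), 58 → 114
combine 84, 114 → 198
Each symbol's bit-cost is frequency × depth; summing gives 481 bits (equivalently 27 + 58 + 84 + 114 + 198).

481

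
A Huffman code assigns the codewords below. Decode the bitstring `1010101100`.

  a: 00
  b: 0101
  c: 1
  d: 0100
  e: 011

Read left to right; each codeword is recognised as soon as it completes (prefix code):
  1→c | 0101→b | 011→e | 00→a
Decoded message: cbea

cbea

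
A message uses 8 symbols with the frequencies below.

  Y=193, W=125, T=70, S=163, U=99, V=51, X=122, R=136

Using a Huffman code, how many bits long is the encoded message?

Merge the two smallest weights repeatedly:
merge V(51) and T(70): 121
merge U(99) and 121: 220
merge X(122) and W(125): 247
merge R(136) and S(163): 299
merge Y(193) and 220: 413
merge 247 and 299: 546
merge 413 and 546: 959
Each symbol's bit-cost is frequency × depth; summing gives 2805 bits (equivalently 121 + 220 + 247 + 299 + 413 + 546 + 959).

2805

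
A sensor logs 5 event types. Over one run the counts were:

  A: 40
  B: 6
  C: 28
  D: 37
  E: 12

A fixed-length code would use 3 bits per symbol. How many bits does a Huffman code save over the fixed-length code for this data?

Fixed-length: 3 bits × 123 symbols = 369 bits.
Huffman merges:
B(6) + E(12) → 18
18 + C(28) → 46
D(37) + A(40) → 77
46 + 77 → 123
Huffman total = 18 + 46 + 77 + 123 = 264 bits.
Saving = 369 − 264 = 105 bits.

105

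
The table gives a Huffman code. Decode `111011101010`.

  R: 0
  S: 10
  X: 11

Read left to right; each codeword is recognised as soon as it completes (prefix code):
  11→X | 10→S | 11→X | 10→S | 10→S | 10→S
Decoded message: XSXSSS

XSXSSS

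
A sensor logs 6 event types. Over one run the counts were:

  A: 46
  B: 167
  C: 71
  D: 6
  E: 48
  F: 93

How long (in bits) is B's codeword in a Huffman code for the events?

1

Build the tree from the bottom:
D(6) + A(46) → 52
E(48) + 52 → 100
C(71) + F(93) → 164
100 + 164 → 264
B(167) + 264 → 431
B is a child of the root — depth 1, so its codeword is a single bit.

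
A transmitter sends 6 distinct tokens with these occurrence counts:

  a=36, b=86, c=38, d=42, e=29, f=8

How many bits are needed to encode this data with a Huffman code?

Build the Huffman tree bottom-up:
f(8) + e(29) → 37
a(36) + 37 → 73
c(38) + d(42) → 80
73 + 80 → 153
b(86) + 153 → 239
The encoded length is the sum of every internal node's weight: 37 + 73 + 80 + 153 + 239 = 582 bits.

582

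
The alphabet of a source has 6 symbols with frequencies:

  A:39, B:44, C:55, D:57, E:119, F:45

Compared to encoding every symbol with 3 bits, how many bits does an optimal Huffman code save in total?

Fixed-length: 3 bits × 359 symbols = 1077 bits.
Huffman merges:
combine A(39), B(44) → 83
combine F(45), C(55) → 100
combine D(57), 83 → 140
combine 100, E(119) → 219
combine 140, 219 → 359
Huffman total = 83 + 100 + 140 + 219 + 359 = 901 bits.
Saving = 1077 − 901 = 176 bits.

176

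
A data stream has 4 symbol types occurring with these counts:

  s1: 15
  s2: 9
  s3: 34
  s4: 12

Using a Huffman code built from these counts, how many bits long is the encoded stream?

Merge the two smallest weights repeatedly:
combine s2(9), s4(12) → 21
combine s1(15), 21 → 36
combine s3(34), 36 → 70
Total encoded bits = sum of merged weights = 21 + 36 + 70 = 127.

127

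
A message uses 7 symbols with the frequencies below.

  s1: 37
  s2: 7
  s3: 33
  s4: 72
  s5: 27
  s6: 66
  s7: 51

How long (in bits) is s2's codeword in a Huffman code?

Huffman merges, smallest pair first:
combine s2(7), s5(27) → 34
combine s3(33), 34 → 67
combine s1(37), s7(51) → 88
combine s6(66), 67 → 133
combine s4(72), 88 → 160
combine 133, 160 → 293
s2 sits 4 levels below the root, so its codeword is 4 bits.

4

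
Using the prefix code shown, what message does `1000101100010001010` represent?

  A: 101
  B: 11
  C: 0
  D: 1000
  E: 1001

Read left to right; each codeword is recognised as soon as it completes (prefix code):
  1000→D | 101→A | 1000→D | 1000→D | 101→A | 0→C
Decoded message: DADDAC

DADDAC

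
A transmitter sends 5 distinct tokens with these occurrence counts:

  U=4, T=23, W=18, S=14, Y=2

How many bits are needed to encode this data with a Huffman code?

Greedily combine the two least-frequent nodes:
merge Y(2) and U(4): 6
merge 6 and S(14): 20
merge W(18) and 20: 38
merge T(23) and 38: 61
Each symbol's bit-cost is frequency × depth; summing gives 125 bits (equivalently 6 + 20 + 38 + 61).

125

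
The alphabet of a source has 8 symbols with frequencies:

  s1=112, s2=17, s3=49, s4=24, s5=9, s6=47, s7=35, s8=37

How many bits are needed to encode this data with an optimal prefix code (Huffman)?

904

Build the Huffman tree bottom-up:
combine s5(9), s2(17) → 26
combine s4(24), 26 → 50
combine s7(35), s8(37) → 72
combine s6(47), s3(49) → 96
combine 50, 72 → 122
combine 96, s1(112) → 208
combine 122, 208 → 330
Each symbol's bit-cost is frequency × depth; summing gives 904 bits (equivalently 26 + 50 + 72 + 96 + 122 + 208 + 330).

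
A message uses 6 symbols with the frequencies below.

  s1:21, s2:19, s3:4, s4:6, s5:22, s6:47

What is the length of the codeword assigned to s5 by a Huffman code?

Repeatedly merge the two smallest:
combine s3(4), s4(6) → 10
combine 10, s2(19) → 29
combine s1(21), s5(22) → 43
combine 29, 43 → 72
combine s6(47), 72 → 119
s5's leaf is at depth 3, giving a 3-bit codeword.

3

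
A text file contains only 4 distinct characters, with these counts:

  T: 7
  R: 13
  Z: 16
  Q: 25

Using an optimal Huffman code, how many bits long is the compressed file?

117

Merge the two smallest weights repeatedly:
merge T(7) and R(13): 20
merge Z(16) and 20: 36
merge Q(25) and 36: 61
Total encoded bits = sum of merged weights = 20 + 36 + 61 = 117.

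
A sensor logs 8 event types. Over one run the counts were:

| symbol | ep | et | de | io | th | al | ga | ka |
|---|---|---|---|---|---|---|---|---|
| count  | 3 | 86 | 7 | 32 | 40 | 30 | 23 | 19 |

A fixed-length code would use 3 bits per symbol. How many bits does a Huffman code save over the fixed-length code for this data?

87

Fixed-length: 3 bits × 240 symbols = 720 bits.
Huffman merges:
ep(3) + de(7) → 10
10 + ka(19) → 29
ga(23) + 29 → 52
al(30) + io(32) → 62
th(40) + 52 → 92
62 + et(86) → 148
92 + 148 → 240
Huffman total = 10 + 29 + 52 + 62 + 92 + 148 + 240 = 633 bits.
Saving = 720 − 633 = 87 bits.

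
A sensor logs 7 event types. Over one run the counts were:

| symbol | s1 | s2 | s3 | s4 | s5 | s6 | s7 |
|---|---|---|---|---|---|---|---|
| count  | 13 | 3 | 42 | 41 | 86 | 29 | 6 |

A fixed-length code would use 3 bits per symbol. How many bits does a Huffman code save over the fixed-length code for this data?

141

Fixed-length: 3 bits × 220 symbols = 660 bits.
Huffman merges:
combine s2(3), s7(6) → 9
combine 9, s1(13) → 22
combine 22, s6(29) → 51
combine s4(41), s3(42) → 83
combine 51, 83 → 134
combine s5(86), 134 → 220
Huffman total = 9 + 22 + 51 + 83 + 134 + 220 = 519 bits.
Saving = 660 − 519 = 141 bits.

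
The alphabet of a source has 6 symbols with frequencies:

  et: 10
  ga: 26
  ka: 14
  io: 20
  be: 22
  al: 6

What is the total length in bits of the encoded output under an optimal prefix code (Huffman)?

Build the Huffman tree bottom-up:
combine al(6), et(10) → 16
combine ka(14), 16 → 30
combine io(20), be(22) → 42
combine ga(26), 30 → 56
combine 42, 56 → 98
Total encoded bits = sum of merged weights = 16 + 30 + 42 + 56 + 98 = 242.

242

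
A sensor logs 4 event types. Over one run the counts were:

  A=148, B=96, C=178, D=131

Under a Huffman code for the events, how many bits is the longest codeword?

Merge the two lowest-weight nodes at each step:
B(96) + D(131) → 227
A(148) + C(178) → 326
227 + 326 → 553
Maximum depth reached is 2.

2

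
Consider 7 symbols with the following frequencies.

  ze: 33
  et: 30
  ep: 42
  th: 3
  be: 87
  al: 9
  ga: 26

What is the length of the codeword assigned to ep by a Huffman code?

3

Huffman merges, smallest pair first:
th(3) + al(9) → 12
12 + ga(26) → 38
et(30) + ze(33) → 63
38 + ep(42) → 80
63 + 80 → 143
be(87) + 143 → 230
The subtree containing ep is merged 3 times, so code length = 3.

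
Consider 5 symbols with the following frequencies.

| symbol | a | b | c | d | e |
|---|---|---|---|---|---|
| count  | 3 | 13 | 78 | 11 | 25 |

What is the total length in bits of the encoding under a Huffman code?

223

Greedily combine the two least-frequent nodes:
merge a(3) and d(11): 14
merge b(13) and 14: 27
merge e(25) and 27: 52
merge 52 and c(78): 130
Total encoded bits = sum of merged weights = 14 + 27 + 52 + 130 = 223.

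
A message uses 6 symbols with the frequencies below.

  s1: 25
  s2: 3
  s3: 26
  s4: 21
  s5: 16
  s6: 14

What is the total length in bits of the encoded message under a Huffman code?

Greedily combine the two least-frequent nodes:
s2(3) + s6(14) → 17
s5(16) + 17 → 33
s4(21) + s1(25) → 46
s3(26) + 33 → 59
46 + 59 → 105
Each symbol's bit-cost is frequency × depth; summing gives 260 bits (equivalently 17 + 33 + 46 + 59 + 105).

260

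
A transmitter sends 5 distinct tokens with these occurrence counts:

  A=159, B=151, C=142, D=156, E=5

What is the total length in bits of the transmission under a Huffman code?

Build the Huffman tree bottom-up:
merge E(5) and C(142): 147
merge 147 and B(151): 298
merge D(156) and A(159): 315
merge 298 and 315: 613
The encoded length is the sum of every internal node's weight: 147 + 298 + 315 + 613 = 1373 bits.

1373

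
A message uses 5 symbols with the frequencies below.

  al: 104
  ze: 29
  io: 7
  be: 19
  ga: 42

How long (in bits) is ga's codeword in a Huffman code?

2

Build the tree from the bottom:
combine io(7), be(19) → 26
combine 26, ze(29) → 55
combine ga(42), 55 → 97
combine 97, al(104) → 201
ga sits 2 levels below the root, so its codeword is 2 bits.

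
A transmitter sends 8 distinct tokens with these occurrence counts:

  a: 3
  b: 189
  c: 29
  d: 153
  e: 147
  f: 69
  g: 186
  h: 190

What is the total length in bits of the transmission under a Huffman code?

2652

Merge the two smallest weights repeatedly:
merge a(3) and c(29): 32
merge 32 and f(69): 101
merge 101 and e(147): 248
merge d(153) and g(186): 339
merge b(189) and h(190): 379
merge 248 and 339: 587
merge 379 and 587: 966
Total encoded bits = sum of merged weights = 32 + 101 + 248 + 339 + 379 + 587 + 966 = 2652.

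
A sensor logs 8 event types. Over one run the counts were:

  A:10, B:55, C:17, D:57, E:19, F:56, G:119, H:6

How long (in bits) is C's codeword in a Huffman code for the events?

5

Repeatedly merge the two smallest:
merge H(6) and A(10): 16
merge 16 and C(17): 33
merge E(19) and 33: 52
merge 52 and B(55): 107
merge F(56) and D(57): 113
merge 107 and 113: 220
merge G(119) and 220: 339
C's leaf is at depth 5, giving a 5-bit codeword.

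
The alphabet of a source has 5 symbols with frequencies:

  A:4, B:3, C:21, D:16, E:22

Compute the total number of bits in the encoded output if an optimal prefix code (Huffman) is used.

139

Merge the two smallest weights repeatedly:
combine B(3), A(4) → 7
combine 7, D(16) → 23
combine C(21), E(22) → 43
combine 23, 43 → 66
The encoded length is the sum of every internal node's weight: 7 + 23 + 43 + 66 = 139 bits.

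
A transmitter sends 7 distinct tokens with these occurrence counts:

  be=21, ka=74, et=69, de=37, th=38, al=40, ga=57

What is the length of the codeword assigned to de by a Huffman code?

4

Repeatedly merge the two smallest:
combine be(21), de(37) → 58
combine th(38), al(40) → 78
combine ga(57), 58 → 115
combine et(69), ka(74) → 143
combine 78, 115 → 193
combine 143, 193 → 336
de sits 4 levels below the root, so its codeword is 4 bits.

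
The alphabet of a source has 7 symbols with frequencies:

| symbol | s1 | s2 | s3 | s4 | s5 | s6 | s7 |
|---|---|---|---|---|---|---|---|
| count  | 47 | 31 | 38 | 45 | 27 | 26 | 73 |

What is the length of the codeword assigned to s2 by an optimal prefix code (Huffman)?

3

Build the tree from the bottom:
merge s6(26) and s5(27): 53
merge s2(31) and s3(38): 69
merge s4(45) and s1(47): 92
merge 53 and 69: 122
merge s7(73) and 92: 165
merge 122 and 165: 287
The subtree containing s2 is merged 3 times, so code length = 3.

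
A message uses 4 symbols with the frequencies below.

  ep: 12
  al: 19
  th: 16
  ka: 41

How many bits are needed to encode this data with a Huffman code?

Merge the two smallest weights repeatedly:
merge ep(12) and th(16): 28
merge al(19) and 28: 47
merge ka(41) and 47: 88
Total encoded bits = sum of merged weights = 28 + 47 + 88 = 163.

163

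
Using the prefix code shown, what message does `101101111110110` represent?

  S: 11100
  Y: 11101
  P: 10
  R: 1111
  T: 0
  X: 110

Read left to right; each codeword is recognised as soon as it completes (prefix code):
  10→P | 110→X | 1111→R | 110→X | 110→X
Decoded message: PXRXX

PXRXX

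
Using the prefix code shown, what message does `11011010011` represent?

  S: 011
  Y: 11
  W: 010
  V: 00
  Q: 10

Read left to right; each codeword is recognised as soon as it completes (prefix code):
  11→Y | 011→S | 010→W | 011→S
Decoded message: YSWS

YSWS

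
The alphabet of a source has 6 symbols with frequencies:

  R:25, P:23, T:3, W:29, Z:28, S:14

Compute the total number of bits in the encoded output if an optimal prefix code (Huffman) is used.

301

Build the Huffman tree bottom-up:
merge T(3) and S(14): 17
merge 17 and P(23): 40
merge R(25) and Z(28): 53
merge W(29) and 40: 69
merge 53 and 69: 122
Each symbol's bit-cost is frequency × depth; summing gives 301 bits (equivalently 17 + 40 + 53 + 69 + 122).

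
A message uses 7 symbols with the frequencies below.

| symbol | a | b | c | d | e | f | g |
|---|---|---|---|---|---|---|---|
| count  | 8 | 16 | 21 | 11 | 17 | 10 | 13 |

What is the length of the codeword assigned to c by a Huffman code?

2

Repeatedly merge the two smallest:
merge a(8) and f(10): 18
merge d(11) and g(13): 24
merge b(16) and e(17): 33
merge 18 and c(21): 39
merge 24 and 33: 57
merge 39 and 57: 96
c sits 2 levels below the root, so its codeword is 2 bits.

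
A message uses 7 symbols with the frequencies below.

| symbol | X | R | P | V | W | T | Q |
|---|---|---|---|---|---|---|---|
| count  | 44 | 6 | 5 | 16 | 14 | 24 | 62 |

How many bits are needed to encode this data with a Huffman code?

Build the Huffman tree bottom-up:
merge P(5) and R(6): 11
merge 11 and W(14): 25
merge V(16) and T(24): 40
merge 25 and 40: 65
merge X(44) and Q(62): 106
merge 65 and 106: 171
The encoded length is the sum of every internal node's weight: 11 + 25 + 40 + 65 + 106 + 171 = 418 bits.

418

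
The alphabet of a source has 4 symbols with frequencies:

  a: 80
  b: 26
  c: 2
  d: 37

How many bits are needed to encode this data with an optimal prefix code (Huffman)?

238

Build the Huffman tree bottom-up:
combine c(2), b(26) → 28
combine 28, d(37) → 65
combine 65, a(80) → 145
Total encoded bits = sum of merged weights = 28 + 65 + 145 = 238.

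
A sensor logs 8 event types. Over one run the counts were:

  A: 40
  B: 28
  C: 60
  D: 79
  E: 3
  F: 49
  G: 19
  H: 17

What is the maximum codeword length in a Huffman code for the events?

5

Merge the two lowest-weight nodes at each step:
merge E(3) and H(17): 20
merge G(19) and 20: 39
merge B(28) and 39: 67
merge A(40) and F(49): 89
merge C(60) and 67: 127
merge D(79) and 89: 168
merge 127 and 168: 295
The rarest symbols sit at the bottom; the longest codeword is 5 bits.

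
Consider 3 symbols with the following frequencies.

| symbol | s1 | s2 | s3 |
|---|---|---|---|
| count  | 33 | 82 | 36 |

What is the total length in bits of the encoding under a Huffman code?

Build the Huffman tree bottom-up:
merge s1(33) and s3(36): 69
merge 69 and s2(82): 151
Total encoded bits = sum of merged weights = 69 + 151 = 220.

220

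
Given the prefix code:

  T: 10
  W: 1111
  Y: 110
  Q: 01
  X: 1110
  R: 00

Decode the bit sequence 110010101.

Read left to right; each codeword is recognised as soon as it completes (prefix code):
  110→Y | 01→Q | 01→Q | 01→Q
Decoded message: YQQQ

YQQQ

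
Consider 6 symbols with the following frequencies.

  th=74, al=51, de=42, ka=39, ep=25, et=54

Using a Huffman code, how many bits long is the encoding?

Greedily combine the two least-frequent nodes:
merge ep(25) and ka(39): 64
merge de(42) and al(51): 93
merge et(54) and 64: 118
merge th(74) and 93: 167
merge 118 and 167: 285
The encoded length is the sum of every internal node's weight: 64 + 93 + 118 + 167 + 285 = 727 bits.

727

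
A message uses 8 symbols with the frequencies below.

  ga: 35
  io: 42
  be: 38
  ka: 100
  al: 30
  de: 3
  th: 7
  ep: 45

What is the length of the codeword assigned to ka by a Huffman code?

2

Huffman merges, smallest pair first:
de(3) + th(7) → 10
10 + al(30) → 40
ga(35) + be(38) → 73
40 + io(42) → 82
ep(45) + 73 → 118
82 + ka(100) → 182
118 + 182 → 300
ka's leaf is at depth 2, giving a 2-bit codeword.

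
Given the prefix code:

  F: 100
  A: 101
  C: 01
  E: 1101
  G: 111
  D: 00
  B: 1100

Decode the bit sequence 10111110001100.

Read left to right; each codeword is recognised as soon as it completes (prefix code):
  101→A | 111→G | 100→F | 01→C | 100→F
Decoded message: AGFCF

AGFCF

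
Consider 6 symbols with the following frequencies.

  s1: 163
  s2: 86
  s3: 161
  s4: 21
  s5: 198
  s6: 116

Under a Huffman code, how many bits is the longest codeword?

Merge the two lowest-weight nodes at each step:
s4(21) + s2(86) → 107
107 + s6(116) → 223
s3(161) + s1(163) → 324
s5(198) + 223 → 421
324 + 421 → 745
The first pair merged (s4, s2) ends up deepest, at depth 4.

4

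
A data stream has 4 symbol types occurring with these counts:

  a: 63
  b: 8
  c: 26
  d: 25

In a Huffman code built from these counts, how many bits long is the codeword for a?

Build the tree from the bottom:
merge b(8) and d(25): 33
merge c(26) and 33: 59
merge 59 and a(63): 122
a is merged only at the final step, so code length = 1.

1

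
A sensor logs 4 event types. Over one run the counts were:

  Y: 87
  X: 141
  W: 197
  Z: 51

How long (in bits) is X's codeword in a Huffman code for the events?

Huffman merges, smallest pair first:
combine Z(51), Y(87) → 138
combine 138, X(141) → 279
combine W(197), 279 → 476
X sits 2 levels below the root, so its codeword is 2 bits.

2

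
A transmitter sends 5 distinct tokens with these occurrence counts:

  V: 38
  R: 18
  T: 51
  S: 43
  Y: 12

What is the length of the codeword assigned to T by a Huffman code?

Repeatedly merge the two smallest:
Y(12) + R(18) → 30
30 + V(38) → 68
S(43) + T(51) → 94
68 + 94 → 162
The subtree containing T is merged 2 times, so code length = 2.

2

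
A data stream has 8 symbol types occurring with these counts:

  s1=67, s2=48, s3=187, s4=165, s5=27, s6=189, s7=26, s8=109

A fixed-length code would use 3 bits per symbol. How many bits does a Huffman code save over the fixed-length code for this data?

222

Fixed-length: 3 bits × 818 symbols = 2454 bits.
Huffman merges:
s7(26) + s5(27) → 53
s2(48) + 53 → 101
s1(67) + 101 → 168
s8(109) + s4(165) → 274
168 + s3(187) → 355
s6(189) + 274 → 463
355 + 463 → 818
Huffman total = 53 + 101 + 168 + 274 + 355 + 463 + 818 = 2232 bits.
Saving = 2454 − 2232 = 222 bits.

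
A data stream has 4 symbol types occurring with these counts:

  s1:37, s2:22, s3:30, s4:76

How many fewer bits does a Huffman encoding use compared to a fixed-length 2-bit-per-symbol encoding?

24

Fixed-length: 2 bits × 165 symbols = 330 bits.
Huffman merges:
combine s2(22), s3(30) → 52
combine s1(37), 52 → 89
combine s4(76), 89 → 165
Huffman total = 52 + 89 + 165 = 306 bits.
Saving = 330 − 306 = 24 bits.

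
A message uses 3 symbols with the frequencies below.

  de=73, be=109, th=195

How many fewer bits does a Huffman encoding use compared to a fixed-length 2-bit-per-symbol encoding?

Fixed-length: 2 bits × 377 symbols = 754 bits.
Huffman merges:
merge de(73) and be(109): 182
merge 182 and th(195): 377
Huffman total = 182 + 377 = 559 bits.
Saving = 754 − 559 = 195 bits.

195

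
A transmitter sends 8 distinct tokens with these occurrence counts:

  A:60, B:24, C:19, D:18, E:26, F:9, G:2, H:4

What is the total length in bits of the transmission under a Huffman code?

Merge the two smallest weights repeatedly:
combine G(2), H(4) → 6
combine 6, F(9) → 15
combine 15, D(18) → 33
combine C(19), B(24) → 43
combine E(26), 33 → 59
combine 43, 59 → 102
combine A(60), 102 → 162
Total encoded bits = sum of merged weights = 6 + 15 + 33 + 43 + 59 + 102 + 162 = 420.

420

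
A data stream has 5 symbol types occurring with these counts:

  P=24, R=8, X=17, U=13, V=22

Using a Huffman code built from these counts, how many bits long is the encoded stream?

189

Merge the two smallest weights repeatedly:
combine R(8), U(13) → 21
combine X(17), 21 → 38
combine V(22), P(24) → 46
combine 38, 46 → 84
The encoded length is the sum of every internal node's weight: 21 + 38 + 46 + 84 = 189 bits.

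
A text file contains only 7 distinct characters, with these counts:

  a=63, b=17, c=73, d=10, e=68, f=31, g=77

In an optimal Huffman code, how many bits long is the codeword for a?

3

Build the tree from the bottom:
merge d(10) and b(17): 27
merge 27 and f(31): 58
merge 58 and a(63): 121
merge e(68) and c(73): 141
merge g(77) and 121: 198
merge 141 and 198: 339
The subtree containing a is merged 3 times, so code length = 3.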